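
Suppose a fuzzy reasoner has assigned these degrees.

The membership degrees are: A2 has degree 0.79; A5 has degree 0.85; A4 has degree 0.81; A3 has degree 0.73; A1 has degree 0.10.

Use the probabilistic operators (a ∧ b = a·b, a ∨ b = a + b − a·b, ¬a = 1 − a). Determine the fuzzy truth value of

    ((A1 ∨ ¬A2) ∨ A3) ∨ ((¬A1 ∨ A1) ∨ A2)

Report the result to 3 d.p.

0.996

¬A2 = 1 − 0.7900 = 0.2100
A1 ∨ ¬A2 = a + b − a·b on (0.1000, 0.2100) = 0.2890
(A1 ∨ ¬A2) ∨ A3 = a + b − a·b on (0.2890, 0.7300) = 0.8080
¬A1 = 1 − 0.1000 = 0.9000
¬A1 ∨ A1 = a + b − a·b on (0.9000, 0.1000) = 0.9100
(¬A1 ∨ A1) ∨ A2 = a + b − a·b on (0.9100, 0.7900) = 0.9811
((A1 ∨ ¬A2) ∨ A3) ∨ ((¬A1 ∨ A1) ∨ A2) = a + b − a·b on (0.8080, 0.9811) = 0.9964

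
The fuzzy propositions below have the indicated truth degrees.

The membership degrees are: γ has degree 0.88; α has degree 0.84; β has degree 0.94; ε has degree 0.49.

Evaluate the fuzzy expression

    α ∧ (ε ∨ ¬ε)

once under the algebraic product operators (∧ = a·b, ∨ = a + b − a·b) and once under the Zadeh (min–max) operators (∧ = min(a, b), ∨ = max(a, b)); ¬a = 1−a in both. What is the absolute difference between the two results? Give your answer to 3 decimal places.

Under algebraic product:
  ¬ε = 1 − 0.4900 = 0.5100
  ε ∨ ¬ε = a + b − a·b on (0.4900, 0.5100) = 0.7501
  α ∧ (ε ∨ ¬ε) = a·b on (0.8400, 0.7501) = 0.6301
  → value = 0.6301
Under Zadeh (min–max):
  ¬ε = 1 − 0.49 = 0.51
  ε ∨ ¬ε = max(a, b) on (0.49, 0.51) = 0.51
  α ∧ (ε ∨ ¬ε) = min(a, b) on (0.84, 0.51) = 0.51
  → value = 0.5100
|0.6301 − 0.5100| = 0.120

0.120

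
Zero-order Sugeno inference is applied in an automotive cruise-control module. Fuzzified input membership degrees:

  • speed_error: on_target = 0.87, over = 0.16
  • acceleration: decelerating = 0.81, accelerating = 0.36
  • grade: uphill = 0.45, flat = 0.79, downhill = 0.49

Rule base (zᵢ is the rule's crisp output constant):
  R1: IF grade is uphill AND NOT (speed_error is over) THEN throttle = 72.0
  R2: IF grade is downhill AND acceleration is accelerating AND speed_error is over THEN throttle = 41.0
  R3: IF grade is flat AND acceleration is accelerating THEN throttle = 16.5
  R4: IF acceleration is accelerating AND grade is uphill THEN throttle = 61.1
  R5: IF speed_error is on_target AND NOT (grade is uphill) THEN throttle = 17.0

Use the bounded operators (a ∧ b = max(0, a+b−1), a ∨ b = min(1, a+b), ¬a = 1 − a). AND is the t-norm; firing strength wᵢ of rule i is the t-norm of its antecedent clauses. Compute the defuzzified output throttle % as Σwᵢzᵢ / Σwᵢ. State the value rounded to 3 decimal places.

35.459

R1 (z=72.0): uphill=0.45, ¬over=1−0.16=0.84; AND[max(0, a+b−1)] → w = 0.29
R2 (z=41.0): downhill=0.49, accelerating=0.36, over=0.16; AND[max(0, a+b−1)] → w = 0.00
R3 (z=16.5): flat=0.79, accelerating=0.36; AND[max(0, a+b−1)] → w = 0.15
R4 (z=61.1): accelerating=0.36, uphill=0.45; AND[max(0, a+b−1)] → w = 0.00
R5 (z=17.0): on_target=0.87, ¬uphill=1−0.45=0.55; AND[max(0, a+b−1)] → w = 0.42
Weighted average = (0.29·72.0 + 0.00·41.0 + 0.15·16.5 + 0.00·61.1 + 0.42·17.0) / (0.29 + 0.00 + 0.15 + 0.00 + 0.42)
  = 30.4950 / 0.8600 = 35.459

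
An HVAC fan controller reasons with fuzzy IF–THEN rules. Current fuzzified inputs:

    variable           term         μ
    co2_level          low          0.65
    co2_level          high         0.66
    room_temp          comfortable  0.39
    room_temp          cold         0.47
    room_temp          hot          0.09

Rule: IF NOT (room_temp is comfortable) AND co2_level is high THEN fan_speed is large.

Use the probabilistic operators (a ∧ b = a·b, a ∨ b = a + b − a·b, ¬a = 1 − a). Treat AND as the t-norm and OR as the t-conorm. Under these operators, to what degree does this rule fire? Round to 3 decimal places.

0.403

firing strength: ¬comfortable=1−0.39=0.61, high=0.66; AND[a·b] → w = 0.4026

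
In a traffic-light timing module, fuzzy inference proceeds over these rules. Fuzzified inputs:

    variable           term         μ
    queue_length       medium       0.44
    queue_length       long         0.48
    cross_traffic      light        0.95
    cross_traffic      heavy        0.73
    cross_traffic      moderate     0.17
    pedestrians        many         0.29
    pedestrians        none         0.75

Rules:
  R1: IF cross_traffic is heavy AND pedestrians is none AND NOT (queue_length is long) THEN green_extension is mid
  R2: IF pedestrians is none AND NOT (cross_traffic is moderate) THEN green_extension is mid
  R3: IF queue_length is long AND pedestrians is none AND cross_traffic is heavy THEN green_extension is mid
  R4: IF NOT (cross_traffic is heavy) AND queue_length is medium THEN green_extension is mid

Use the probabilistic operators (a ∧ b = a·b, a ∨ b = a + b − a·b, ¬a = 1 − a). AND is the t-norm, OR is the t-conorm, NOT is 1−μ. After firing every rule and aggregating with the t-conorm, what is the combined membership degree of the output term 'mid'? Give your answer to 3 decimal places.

R1: heavy=0.73, none=0.75, ¬long=1−0.48=0.52; AND[a·b] → w = 0.2847
R2: none=0.75, ¬moderate=1−0.17=0.83; AND[a·b] → w = 0.6225
R3: long=0.48, none=0.75, heavy=0.73; AND[a·b] → w = 0.2628
R4: ¬heavy=1−0.73=0.27, medium=0.44; AND[a·b] → w = 0.1188
Rules with consequent 'mid': {R1, R2, R3, R4} → strengths 0.2847, 0.6225, 0.2628, 0.1188
Aggregate via t-conorm [a + b − a·b]: 0.8246

0.825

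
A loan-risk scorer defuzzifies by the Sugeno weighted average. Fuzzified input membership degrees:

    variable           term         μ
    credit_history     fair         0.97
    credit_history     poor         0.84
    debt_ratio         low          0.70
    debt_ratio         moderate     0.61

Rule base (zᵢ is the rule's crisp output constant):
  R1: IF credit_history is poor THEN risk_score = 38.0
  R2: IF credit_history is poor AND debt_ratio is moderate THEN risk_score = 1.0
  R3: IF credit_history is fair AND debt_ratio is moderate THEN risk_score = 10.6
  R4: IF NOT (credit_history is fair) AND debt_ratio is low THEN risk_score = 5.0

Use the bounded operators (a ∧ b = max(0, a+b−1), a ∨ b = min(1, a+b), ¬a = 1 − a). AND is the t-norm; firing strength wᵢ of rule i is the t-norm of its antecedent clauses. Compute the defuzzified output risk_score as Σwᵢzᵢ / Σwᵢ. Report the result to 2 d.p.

20.60

R1 (z=38.0): poor=0.84 → w = 0.84
R2 (z=1.0): poor=0.84, moderate=0.61; AND[max(0, a+b−1)] → w = 0.45
R3 (z=10.6): fair=0.97, moderate=0.61; AND[max(0, a+b−1)] → w = 0.58
R4 (z=5.0): ¬fair=1−0.97=0.03, low=0.70; AND[max(0, a+b−1)] → w = 0.00
Weighted average = (0.84·38.0 + 0.45·1.0 + 0.58·10.6 + 0.00·5.0) / (0.84 + 0.45 + 0.58 + 0.00)
  = 38.5180 / 1.8700 = 20.60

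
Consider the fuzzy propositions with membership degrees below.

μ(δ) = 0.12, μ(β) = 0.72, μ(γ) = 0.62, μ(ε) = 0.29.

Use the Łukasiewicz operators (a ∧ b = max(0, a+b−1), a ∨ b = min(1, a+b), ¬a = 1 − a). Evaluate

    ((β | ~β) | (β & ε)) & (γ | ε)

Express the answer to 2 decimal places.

~β = 1 − 0.72 = 0.28
β | ~β = min(1, a+b) on (0.72, 0.28) = 1.00
β & ε = max(0, a+b−1) on (0.72, 0.29) = 0.01
(β | ~β) | (β & ε) = min(1, a+b) on (1.00, 0.01) = 1.00
γ | ε = min(1, a+b) on (0.62, 0.29) = 0.91
((β | ~β) | (β & ε)) & (γ | ε) = max(0, a+b−1) on (1.00, 0.91) = 0.91

0.91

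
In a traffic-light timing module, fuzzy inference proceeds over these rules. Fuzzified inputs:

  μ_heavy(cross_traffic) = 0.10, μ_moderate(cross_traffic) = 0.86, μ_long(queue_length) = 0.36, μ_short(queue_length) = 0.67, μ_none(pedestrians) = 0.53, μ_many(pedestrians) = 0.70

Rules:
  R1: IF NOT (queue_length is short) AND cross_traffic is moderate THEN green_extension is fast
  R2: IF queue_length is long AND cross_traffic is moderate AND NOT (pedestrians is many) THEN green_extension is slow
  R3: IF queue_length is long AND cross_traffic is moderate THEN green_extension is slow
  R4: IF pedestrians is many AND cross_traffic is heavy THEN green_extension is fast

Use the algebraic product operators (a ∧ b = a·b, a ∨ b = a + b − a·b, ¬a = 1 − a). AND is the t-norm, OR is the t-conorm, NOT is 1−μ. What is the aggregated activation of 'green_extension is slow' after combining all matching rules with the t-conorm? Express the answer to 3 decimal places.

0.374

R1: ¬short=1−0.67=0.33, moderate=0.86; AND[a·b] → w = 0.2838
R2: long=0.36, moderate=0.86, ¬many=1−0.70=0.30; AND[a·b] → w = 0.0929
R3: long=0.36, moderate=0.86; AND[a·b] → w = 0.3096
R4: many=0.70, heavy=0.10; AND[a·b] → w = 0.0700
Rules with consequent 'slow': {R2, R3} → strengths 0.0929, 0.3096
Aggregate via t-conorm [a + b − a·b]: 0.3737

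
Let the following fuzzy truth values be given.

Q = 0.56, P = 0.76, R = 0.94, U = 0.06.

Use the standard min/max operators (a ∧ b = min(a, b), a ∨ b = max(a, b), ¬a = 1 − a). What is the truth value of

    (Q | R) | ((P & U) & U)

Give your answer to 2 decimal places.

0.94

Q | R = max(a, b) on (0.56, 0.94) = 0.94
P & U = min(a, b) on (0.76, 0.06) = 0.06
(P & U) & U = min(a, b) on (0.06, 0.06) = 0.06
(Q | R) | ((P & U) & U) = max(a, b) on (0.94, 0.06) = 0.94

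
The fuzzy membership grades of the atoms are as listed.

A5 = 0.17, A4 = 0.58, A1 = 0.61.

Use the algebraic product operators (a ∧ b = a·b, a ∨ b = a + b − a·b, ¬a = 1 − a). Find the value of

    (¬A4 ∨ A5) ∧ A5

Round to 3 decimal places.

¬A4 = 1 − 0.5800 = 0.4200
¬A4 ∨ A5 = a + b − a·b on (0.4200, 0.1700) = 0.5186
(¬A4 ∨ A5) ∧ A5 = a·b on (0.5186, 0.1700) = 0.0882

0.088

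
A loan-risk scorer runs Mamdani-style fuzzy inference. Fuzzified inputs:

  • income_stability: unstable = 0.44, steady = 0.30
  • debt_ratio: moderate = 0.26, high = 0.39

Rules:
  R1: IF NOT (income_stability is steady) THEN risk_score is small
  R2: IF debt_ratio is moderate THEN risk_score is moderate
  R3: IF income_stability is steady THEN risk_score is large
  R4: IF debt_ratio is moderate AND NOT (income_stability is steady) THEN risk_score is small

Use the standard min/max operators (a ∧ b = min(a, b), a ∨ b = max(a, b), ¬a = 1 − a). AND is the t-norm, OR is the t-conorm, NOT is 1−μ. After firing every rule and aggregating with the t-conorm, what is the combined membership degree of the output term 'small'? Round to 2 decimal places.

R1: ¬steady=1−0.30=0.70 → w = 0.70
R2: moderate=0.26 → w = 0.26
R3: steady=0.30 → w = 0.30
R4: moderate=0.26, ¬steady=1−0.30=0.70; AND[min(a, b)] → w = 0.26
Rules with consequent 'small': {R1, R4} → strengths 0.70, 0.26
Aggregate via t-conorm [max(a, b)]: 0.70

0.70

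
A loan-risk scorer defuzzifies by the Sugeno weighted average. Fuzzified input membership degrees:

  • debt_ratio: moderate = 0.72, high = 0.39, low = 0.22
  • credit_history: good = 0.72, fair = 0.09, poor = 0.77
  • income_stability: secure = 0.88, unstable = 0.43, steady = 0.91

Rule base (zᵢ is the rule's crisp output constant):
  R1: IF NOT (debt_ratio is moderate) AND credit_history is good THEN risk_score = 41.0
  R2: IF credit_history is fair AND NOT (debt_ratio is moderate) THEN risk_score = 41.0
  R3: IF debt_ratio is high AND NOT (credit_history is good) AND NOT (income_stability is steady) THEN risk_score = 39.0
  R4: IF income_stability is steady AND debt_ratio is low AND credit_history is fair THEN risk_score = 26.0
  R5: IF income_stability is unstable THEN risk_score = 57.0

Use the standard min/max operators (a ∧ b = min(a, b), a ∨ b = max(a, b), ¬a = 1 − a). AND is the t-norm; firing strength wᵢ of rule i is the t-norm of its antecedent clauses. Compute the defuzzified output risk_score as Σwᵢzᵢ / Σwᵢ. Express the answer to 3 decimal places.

46.459

R1 (z=41.0): ¬moderate=1−0.72=0.28, good=0.72; AND[min(a, b)] → w = 0.28
R2 (z=41.0): fair=0.09, ¬moderate=1−0.72=0.28; AND[min(a, b)] → w = 0.09
R3 (z=39.0): high=0.39, ¬good=1−0.72=0.28, ¬steady=1−0.91=0.09; AND[min(a, b)] → w = 0.09
R4 (z=26.0): steady=0.91, low=0.22, fair=0.09; AND[min(a, b)] → w = 0.09
R5 (z=57.0): unstable=0.43 → w = 0.43
Weighted average = (0.28·41.0 + 0.09·41.0 + 0.09·39.0 + 0.09·26.0 + 0.43·57.0) / (0.28 + 0.09 + 0.09 + 0.09 + 0.43)
  = 45.5300 / 0.9800 = 46.459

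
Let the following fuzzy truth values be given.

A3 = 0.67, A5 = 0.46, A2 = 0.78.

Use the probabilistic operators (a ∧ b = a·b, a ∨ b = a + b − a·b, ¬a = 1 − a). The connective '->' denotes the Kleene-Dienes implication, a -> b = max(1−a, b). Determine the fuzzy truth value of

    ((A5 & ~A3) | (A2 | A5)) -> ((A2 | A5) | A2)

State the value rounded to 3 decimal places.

~A3 = 1 − 0.6700 = 0.3300
A5 & ~A3 = a·b on (0.4600, 0.3300) = 0.1518
A2 | A5 = a + b − a·b on (0.7800, 0.4600) = 0.8812
(A5 & ~A3) | (A2 | A5) = a + b − a·b on (0.1518, 0.8812) = 0.8992
A2 | A5 = a + b − a·b on (0.7800, 0.4600) = 0.8812
(A2 | A5) | A2 = a + b − a·b on (0.8812, 0.7800) = 0.9739
((A5 & ~A3) | (A2 | A5)) -> ((A2 | A5) | A2)  [Kleene-Dienes: max(1−a, b)] with a=0.8992, b=0.9739 → 0.9739

0.974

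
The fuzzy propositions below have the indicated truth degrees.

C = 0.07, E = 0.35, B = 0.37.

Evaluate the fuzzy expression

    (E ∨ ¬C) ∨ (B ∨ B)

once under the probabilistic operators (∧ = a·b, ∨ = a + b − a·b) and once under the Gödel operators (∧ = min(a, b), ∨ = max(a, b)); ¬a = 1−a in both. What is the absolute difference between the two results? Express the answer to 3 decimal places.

0.052

Under probabilistic:
  ¬C = 1 − 0.0700 = 0.9300
  E ∨ ¬C = a + b − a·b on (0.3500, 0.9300) = 0.9545
  B ∨ B = a + b − a·b on (0.3700, 0.3700) = 0.6031
  (E ∨ ¬C) ∨ (B ∨ B) = a + b − a·b on (0.9545, 0.6031) = 0.9819
  → value = 0.9819
Under Gödel:
  ¬C = 1 − 0.07 = 0.93
  E ∨ ¬C = max(a, b) on (0.35, 0.93) = 0.93
  B ∨ B = max(a, b) on (0.37, 0.37) = 0.37
  (E ∨ ¬C) ∨ (B ∨ B) = max(a, b) on (0.93, 0.37) = 0.93
  → value = 0.9300
|0.9819 − 0.9300| = 0.052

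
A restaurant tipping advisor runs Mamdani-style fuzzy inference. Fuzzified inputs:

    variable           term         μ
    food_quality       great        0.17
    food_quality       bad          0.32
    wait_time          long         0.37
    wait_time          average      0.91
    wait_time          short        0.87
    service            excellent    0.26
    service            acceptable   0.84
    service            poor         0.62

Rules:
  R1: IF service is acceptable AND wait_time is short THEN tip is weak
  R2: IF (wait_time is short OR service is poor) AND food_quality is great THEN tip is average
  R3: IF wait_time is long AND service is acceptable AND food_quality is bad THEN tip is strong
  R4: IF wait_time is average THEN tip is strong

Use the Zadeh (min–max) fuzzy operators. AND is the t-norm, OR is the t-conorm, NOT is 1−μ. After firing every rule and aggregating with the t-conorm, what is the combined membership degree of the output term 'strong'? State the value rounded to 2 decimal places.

0.91

R1: acceptable=0.84, short=0.87; AND[min(a, b)] → w = 0.84
R2: (short=0.87 OR poor=0.62) = 0.87; AND[min(a, b)] with great=0.17 → w = 0.17
R3: long=0.37, acceptable=0.84, bad=0.32; AND[min(a, b)] → w = 0.32
R4: average=0.91 → w = 0.91
Rules with consequent 'strong': {R3, R4} → strengths 0.32, 0.91
Aggregate via t-conorm [max(a, b)]: 0.91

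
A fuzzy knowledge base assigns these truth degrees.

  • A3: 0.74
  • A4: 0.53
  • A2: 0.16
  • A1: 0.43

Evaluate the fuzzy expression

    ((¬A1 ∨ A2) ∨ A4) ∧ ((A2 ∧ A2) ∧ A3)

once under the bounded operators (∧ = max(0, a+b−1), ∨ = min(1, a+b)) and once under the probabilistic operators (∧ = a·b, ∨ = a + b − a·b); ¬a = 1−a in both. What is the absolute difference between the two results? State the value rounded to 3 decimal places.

0.016

Under bounded:
  ¬A1 = 1 − 0.43 = 0.57
  ¬A1 ∨ A2 = min(1, a+b) on (0.57, 0.16) = 0.73
  (¬A1 ∨ A2) ∨ A4 = min(1, a+b) on (0.73, 0.53) = 1.00
  A2 ∧ A2 = max(0, a+b−1) on (0.16, 0.16) = 0.00
  (A2 ∧ A2) ∧ A3 = max(0, a+b−1) on (0.00, 0.74) = 0.00
  ((¬A1 ∨ A2) ∨ A4) ∧ ((A2 ∧ A2) ∧ A3) = max(0, a+b−1) on (1.00, 0.00) = 0.00
  → value = 0.0000
Under probabilistic:
  ¬A1 = 1 − 0.4300 = 0.5700
  ¬A1 ∨ A2 = a + b − a·b on (0.5700, 0.1600) = 0.6388
  (¬A1 ∨ A2) ∨ A4 = a + b − a·b on (0.6388, 0.5300) = 0.8302
  A2 ∧ A2 = a·b on (0.1600, 0.1600) = 0.0256
  (A2 ∧ A2) ∧ A3 = a·b on (0.0256, 0.7400) = 0.0189
  ((¬A1 ∨ A2) ∨ A4) ∧ ((A2 ∧ A2) ∧ A3) = a·b on (0.8302, 0.0189) = 0.0157
  → value = 0.0157
|0.0000 − 0.0157| = 0.016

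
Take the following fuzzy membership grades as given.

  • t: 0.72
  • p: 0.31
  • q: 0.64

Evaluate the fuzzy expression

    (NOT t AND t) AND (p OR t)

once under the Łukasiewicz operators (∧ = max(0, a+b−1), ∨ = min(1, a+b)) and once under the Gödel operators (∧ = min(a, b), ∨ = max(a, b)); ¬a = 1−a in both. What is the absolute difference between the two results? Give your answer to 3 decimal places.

0.280

Under Łukasiewicz:
  NOT t = 1 − 0.72 = 0.28
  NOT t AND t = max(0, a+b−1) on (0.28, 0.72) = 0.00
  p OR t = min(1, a+b) on (0.31, 0.72) = 1.00
  (NOT t AND t) AND (p OR t) = max(0, a+b−1) on (0.00, 1.00) = 0.00
  → value = 0.0000
Under Gödel:
  NOT t = 1 − 0.72 = 0.28
  NOT t AND t = min(a, b) on (0.28, 0.72) = 0.28
  p OR t = max(a, b) on (0.31, 0.72) = 0.72
  (NOT t AND t) AND (p OR t) = min(a, b) on (0.28, 0.72) = 0.28
  → value = 0.2800
|0.0000 − 0.2800| = 0.280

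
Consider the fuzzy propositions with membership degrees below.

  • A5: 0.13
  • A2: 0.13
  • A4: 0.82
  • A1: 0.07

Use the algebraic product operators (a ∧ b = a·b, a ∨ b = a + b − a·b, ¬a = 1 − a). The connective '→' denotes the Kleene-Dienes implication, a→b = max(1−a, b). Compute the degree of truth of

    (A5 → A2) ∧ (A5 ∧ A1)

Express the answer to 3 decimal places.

0.008

A5 → A2  [Kleene-Dienes: max(1−a, b)] with a=0.1300, b=0.1300 → 0.8700
A5 ∧ A1 = a·b on (0.1300, 0.0700) = 0.0091
(A5 → A2) ∧ (A5 ∧ A1) = a·b on (0.8700, 0.0091) = 0.0079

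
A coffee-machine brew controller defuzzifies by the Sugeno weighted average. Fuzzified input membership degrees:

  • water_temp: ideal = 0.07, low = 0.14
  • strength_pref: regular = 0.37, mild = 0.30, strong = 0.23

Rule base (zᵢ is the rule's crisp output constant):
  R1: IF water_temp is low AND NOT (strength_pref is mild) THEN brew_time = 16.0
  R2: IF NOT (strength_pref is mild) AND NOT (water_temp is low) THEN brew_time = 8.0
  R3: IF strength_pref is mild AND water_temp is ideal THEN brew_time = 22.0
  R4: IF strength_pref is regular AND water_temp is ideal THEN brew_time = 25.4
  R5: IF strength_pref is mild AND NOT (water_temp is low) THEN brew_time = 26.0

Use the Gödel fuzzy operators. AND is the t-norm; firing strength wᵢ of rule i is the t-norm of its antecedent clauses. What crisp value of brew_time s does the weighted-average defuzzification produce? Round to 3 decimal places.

R1 (z=16.0): low=0.14, ¬mild=1−0.30=0.70; AND[min(a, b)] → w = 0.14
R2 (z=8.0): ¬mild=1−0.30=0.70, ¬low=1−0.14=0.86; AND[min(a, b)] → w = 0.70
R3 (z=22.0): mild=0.30, ideal=0.07; AND[min(a, b)] → w = 0.07
R4 (z=25.4): regular=0.37, ideal=0.07; AND[min(a, b)] → w = 0.07
R5 (z=26.0): mild=0.30, ¬low=1−0.14=0.86; AND[min(a, b)] → w = 0.30
Weighted average = (0.14·16.0 + 0.70·8.0 + 0.07·22.0 + 0.07·25.4 + 0.30·26.0) / (0.14 + 0.70 + 0.07 + 0.07 + 0.30)
  = 18.9580 / 1.2800 = 14.811

14.811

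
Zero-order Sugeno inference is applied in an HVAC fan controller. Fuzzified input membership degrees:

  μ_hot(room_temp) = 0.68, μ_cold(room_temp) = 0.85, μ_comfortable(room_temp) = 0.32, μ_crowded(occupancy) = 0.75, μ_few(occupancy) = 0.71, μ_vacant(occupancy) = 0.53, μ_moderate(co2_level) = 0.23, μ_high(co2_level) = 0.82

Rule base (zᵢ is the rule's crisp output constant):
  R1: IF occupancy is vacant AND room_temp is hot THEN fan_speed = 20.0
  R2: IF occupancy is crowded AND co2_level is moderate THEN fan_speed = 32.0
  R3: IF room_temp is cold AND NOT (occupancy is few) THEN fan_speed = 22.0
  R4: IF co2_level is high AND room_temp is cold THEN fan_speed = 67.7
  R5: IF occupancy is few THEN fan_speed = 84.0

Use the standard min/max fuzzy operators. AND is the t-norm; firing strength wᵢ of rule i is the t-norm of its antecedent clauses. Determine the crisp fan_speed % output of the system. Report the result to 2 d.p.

54.07

R1 (z=20.0): vacant=0.53, hot=0.68; AND[min(a, b)] → w = 0.53
R2 (z=32.0): crowded=0.75, moderate=0.23; AND[min(a, b)] → w = 0.23
R3 (z=22.0): cold=0.85, ¬few=1−0.71=0.29; AND[min(a, b)] → w = 0.29
R4 (z=67.7): high=0.82, cold=0.85; AND[min(a, b)] → w = 0.82
R5 (z=84.0): few=0.71 → w = 0.71
Weighted average = (0.53·20.0 + 0.23·32.0 + 0.29·22.0 + 0.82·67.7 + 0.71·84.0) / (0.53 + 0.23 + 0.29 + 0.82 + 0.71)
  = 139.4940 / 2.5800 = 54.07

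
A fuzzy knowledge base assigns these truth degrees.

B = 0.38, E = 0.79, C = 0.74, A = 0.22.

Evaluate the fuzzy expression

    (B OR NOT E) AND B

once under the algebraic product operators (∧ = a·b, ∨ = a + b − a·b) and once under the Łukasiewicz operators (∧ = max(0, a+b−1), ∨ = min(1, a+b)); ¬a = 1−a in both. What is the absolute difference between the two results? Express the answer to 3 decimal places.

Under algebraic product:
  NOT E = 1 − 0.7900 = 0.2100
  B OR NOT E = a + b − a·b on (0.3800, 0.2100) = 0.5102
  (B OR NOT E) AND B = a·b on (0.5102, 0.3800) = 0.1939
  → value = 0.1939
Under Łukasiewicz:
  NOT E = 1 − 0.79 = 0.21
  B OR NOT E = min(1, a+b) on (0.38, 0.21) = 0.59
  (B OR NOT E) AND B = max(0, a+b−1) on (0.59, 0.38) = 0.00
  → value = 0.0000
|0.1939 − 0.0000| = 0.194

0.194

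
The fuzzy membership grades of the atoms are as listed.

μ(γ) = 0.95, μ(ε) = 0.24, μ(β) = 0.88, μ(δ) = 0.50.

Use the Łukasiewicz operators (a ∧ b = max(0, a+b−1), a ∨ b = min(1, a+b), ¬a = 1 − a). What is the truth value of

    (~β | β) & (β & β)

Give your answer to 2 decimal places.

~β = 1 − 0.88 = 0.12
~β | β = min(1, a+b) on (0.12, 0.88) = 1.00
β & β = max(0, a+b−1) on (0.88, 0.88) = 0.76
(~β | β) & (β & β) = max(0, a+b−1) on (1.00, 0.76) = 0.76

0.76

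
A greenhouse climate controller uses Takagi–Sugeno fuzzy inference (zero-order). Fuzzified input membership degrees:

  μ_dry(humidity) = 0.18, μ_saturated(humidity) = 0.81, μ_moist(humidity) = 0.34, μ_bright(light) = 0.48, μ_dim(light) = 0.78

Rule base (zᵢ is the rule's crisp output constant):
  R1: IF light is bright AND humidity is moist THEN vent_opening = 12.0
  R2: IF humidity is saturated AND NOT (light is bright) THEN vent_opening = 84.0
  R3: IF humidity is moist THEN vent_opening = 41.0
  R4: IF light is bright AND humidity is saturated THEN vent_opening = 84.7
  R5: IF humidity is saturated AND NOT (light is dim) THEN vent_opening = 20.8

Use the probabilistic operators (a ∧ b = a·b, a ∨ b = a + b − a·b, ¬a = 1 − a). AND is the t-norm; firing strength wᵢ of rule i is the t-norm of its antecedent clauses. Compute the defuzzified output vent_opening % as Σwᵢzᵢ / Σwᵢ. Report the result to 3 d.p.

58.949

R1 (z=12.0): bright=0.48, moist=0.34; AND[a·b] → w = 0.1632
R2 (z=84.0): saturated=0.81, ¬bright=1−0.48=0.52; AND[a·b] → w = 0.4212
R3 (z=41.0): moist=0.34 → w = 0.3400
R4 (z=84.7): bright=0.48, saturated=0.81; AND[a·b] → w = 0.3888
R5 (z=20.8): saturated=0.81, ¬dim=1−0.78=0.22; AND[a·b] → w = 0.1782
Weighted average = (0.1632·12.0 + 0.4212·84.0 + 0.3400·41.0 + 0.3888·84.7 + 0.1782·20.8) / (0.1632 + 0.4212 + 0.3400 + 0.3888 + 0.1782)
  = 87.9171 / 1.4914 = 58.949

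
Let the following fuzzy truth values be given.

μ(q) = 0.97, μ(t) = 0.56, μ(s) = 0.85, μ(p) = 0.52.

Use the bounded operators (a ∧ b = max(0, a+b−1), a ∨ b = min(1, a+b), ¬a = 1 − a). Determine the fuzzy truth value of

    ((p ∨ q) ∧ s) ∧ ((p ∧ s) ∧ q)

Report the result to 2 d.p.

p ∨ q = min(1, a+b) on (0.52, 0.97) = 1.00
(p ∨ q) ∧ s = max(0, a+b−1) on (1.00, 0.85) = 0.85
p ∧ s = max(0, a+b−1) on (0.52, 0.85) = 0.37
(p ∧ s) ∧ q = max(0, a+b−1) on (0.37, 0.97) = 0.34
((p ∨ q) ∧ s) ∧ ((p ∧ s) ∧ q) = max(0, a+b−1) on (0.85, 0.34) = 0.19

0.19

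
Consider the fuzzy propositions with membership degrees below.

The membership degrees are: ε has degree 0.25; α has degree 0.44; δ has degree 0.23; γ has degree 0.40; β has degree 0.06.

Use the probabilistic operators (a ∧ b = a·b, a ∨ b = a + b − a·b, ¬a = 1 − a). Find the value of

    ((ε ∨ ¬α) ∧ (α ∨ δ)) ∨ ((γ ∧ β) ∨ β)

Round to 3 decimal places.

0.432

¬α = 1 − 0.4400 = 0.5600
ε ∨ ¬α = a + b − a·b on (0.2500, 0.5600) = 0.6700
α ∨ δ = a + b − a·b on (0.4400, 0.2300) = 0.5688
(ε ∨ ¬α) ∧ (α ∨ δ) = a·b on (0.6700, 0.5688) = 0.3811
γ ∧ β = a·b on (0.4000, 0.0600) = 0.0240
(γ ∧ β) ∨ β = a + b − a·b on (0.0240, 0.0600) = 0.0826
((ε ∨ ¬α) ∧ (α ∨ δ)) ∨ ((γ ∧ β) ∨ β) = a + b − a·b on (0.3811, 0.0826) = 0.4322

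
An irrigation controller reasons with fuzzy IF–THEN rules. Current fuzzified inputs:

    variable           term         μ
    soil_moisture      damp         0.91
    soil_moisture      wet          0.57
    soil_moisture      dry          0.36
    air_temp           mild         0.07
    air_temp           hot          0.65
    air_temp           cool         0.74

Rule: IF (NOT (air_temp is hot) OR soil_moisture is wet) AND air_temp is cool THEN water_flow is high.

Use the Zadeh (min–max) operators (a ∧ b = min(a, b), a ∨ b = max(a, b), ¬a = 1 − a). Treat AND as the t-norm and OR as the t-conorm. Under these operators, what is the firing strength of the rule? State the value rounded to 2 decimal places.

firing strength: (¬hot=1−0.65=0.35 OR wet=0.57) = 0.57; AND[min(a, b)] with cool=0.74 → w = 0.57

0.57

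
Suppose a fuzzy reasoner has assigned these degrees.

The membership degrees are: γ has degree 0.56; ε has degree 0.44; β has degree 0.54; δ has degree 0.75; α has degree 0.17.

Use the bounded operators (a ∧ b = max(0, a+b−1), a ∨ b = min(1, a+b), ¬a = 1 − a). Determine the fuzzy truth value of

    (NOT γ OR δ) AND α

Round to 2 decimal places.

0.17

NOT γ = 1 − 0.56 = 0.44
NOT γ OR δ = min(1, a+b) on (0.44, 0.75) = 1.00
(NOT γ OR δ) AND α = max(0, a+b−1) on (1.00, 0.17) = 0.17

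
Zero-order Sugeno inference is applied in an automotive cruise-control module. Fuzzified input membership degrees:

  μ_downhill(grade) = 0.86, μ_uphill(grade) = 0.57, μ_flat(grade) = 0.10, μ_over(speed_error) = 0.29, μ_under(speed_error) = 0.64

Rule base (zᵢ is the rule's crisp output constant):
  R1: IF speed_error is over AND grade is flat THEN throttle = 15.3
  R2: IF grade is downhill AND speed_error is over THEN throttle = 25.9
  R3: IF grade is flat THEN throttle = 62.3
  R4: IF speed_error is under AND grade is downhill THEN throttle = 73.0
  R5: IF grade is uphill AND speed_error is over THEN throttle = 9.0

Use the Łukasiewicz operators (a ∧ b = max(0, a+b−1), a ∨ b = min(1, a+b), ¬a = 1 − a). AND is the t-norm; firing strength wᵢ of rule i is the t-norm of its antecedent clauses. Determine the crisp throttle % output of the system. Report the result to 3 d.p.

R1 (z=15.3): over=0.29, flat=0.10; AND[max(0, a+b−1)] → w = 0.00
R2 (z=25.9): downhill=0.86, over=0.29; AND[max(0, a+b−1)] → w = 0.15
R3 (z=62.3): flat=0.10 → w = 0.10
R4 (z=73.0): under=0.64, downhill=0.86; AND[max(0, a+b−1)] → w = 0.50
R5 (z=9.0): uphill=0.57, over=0.29; AND[max(0, a+b−1)] → w = 0.00
Weighted average = (0.00·15.3 + 0.15·25.9 + 0.10·62.3 + 0.50·73.0 + 0.00·9.0) / (0.00 + 0.15 + 0.10 + 0.50 + 0.00)
  = 46.6150 / 0.7500 = 62.153

62.153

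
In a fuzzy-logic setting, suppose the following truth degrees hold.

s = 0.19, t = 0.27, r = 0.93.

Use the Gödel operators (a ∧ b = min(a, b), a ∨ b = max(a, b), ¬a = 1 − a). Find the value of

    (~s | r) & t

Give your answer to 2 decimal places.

0.27

~s = 1 − 0.19 = 0.81
~s | r = max(a, b) on (0.81, 0.93) = 0.93
(~s | r) & t = min(a, b) on (0.93, 0.27) = 0.27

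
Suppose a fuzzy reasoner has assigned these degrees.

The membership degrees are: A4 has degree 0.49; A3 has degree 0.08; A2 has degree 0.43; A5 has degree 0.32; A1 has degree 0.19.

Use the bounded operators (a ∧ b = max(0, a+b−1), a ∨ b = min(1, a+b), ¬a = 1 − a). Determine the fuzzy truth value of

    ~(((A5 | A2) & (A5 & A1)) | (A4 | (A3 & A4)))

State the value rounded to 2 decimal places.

0.51

A5 | A2 = min(1, a+b) on (0.32, 0.43) = 0.75
A5 & A1 = max(0, a+b−1) on (0.32, 0.19) = 0.00
(A5 | A2) & (A5 & A1) = max(0, a+b−1) on (0.75, 0.00) = 0.00
A3 & A4 = max(0, a+b−1) on (0.08, 0.49) = 0.00
A4 | (A3 & A4) = min(1, a+b) on (0.49, 0.00) = 0.49
((A5 | A2) & (A5 & A1)) | (A4 | (A3 & A4)) = min(1, a+b) on (0.00, 0.49) = 0.49
~(((A5 | A2) & (A5 & A1)) | (A4 | (A3 & A4))) = 1 − 0.49 = 0.51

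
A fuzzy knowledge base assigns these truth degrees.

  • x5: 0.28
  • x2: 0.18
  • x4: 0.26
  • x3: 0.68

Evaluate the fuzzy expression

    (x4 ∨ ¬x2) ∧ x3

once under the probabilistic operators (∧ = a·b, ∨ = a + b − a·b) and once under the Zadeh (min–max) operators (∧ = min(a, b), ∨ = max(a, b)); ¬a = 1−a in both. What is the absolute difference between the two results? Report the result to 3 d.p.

Under probabilistic:
  ¬x2 = 1 − 0.1800 = 0.8200
  x4 ∨ ¬x2 = a + b − a·b on (0.2600, 0.8200) = 0.8668
  (x4 ∨ ¬x2) ∧ x3 = a·b on (0.8668, 0.6800) = 0.5894
  → value = 0.5894
Under Zadeh (min–max):
  ¬x2 = 1 − 0.18 = 0.82
  x4 ∨ ¬x2 = max(a, b) on (0.26, 0.82) = 0.82
  (x4 ∨ ¬x2) ∧ x3 = min(a, b) on (0.82, 0.68) = 0.68
  → value = 0.6800
|0.5894 − 0.6800| = 0.091

0.091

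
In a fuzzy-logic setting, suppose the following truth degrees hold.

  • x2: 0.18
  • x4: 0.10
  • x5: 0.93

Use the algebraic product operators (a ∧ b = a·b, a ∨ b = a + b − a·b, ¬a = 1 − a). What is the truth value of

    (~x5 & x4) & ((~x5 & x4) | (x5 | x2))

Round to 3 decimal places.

~x5 = 1 − 0.9300 = 0.0700
~x5 & x4 = a·b on (0.0700, 0.1000) = 0.0070
~x5 = 1 − 0.9300 = 0.0700
~x5 & x4 = a·b on (0.0700, 0.1000) = 0.0070
x5 | x2 = a + b − a·b on (0.9300, 0.1800) = 0.9426
(~x5 & x4) | (x5 | x2) = a + b − a·b on (0.0070, 0.9426) = 0.9430
(~x5 & x4) & ((~x5 & x4) | (x5 | x2)) = a·b on (0.0070, 0.9430) = 0.0066

0.007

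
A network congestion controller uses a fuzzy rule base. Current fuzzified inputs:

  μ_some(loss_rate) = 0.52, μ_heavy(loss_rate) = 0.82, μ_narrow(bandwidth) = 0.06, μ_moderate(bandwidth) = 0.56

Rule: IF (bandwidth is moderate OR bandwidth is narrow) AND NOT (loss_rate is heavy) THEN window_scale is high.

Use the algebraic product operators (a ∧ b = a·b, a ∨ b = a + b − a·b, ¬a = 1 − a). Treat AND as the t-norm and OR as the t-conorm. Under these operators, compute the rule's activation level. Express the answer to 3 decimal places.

0.106

firing strength: (moderate=0.56 OR narrow=0.06) = 0.5864; AND[a·b] with ¬heavy=1−0.82=0.18 → w = 0.1056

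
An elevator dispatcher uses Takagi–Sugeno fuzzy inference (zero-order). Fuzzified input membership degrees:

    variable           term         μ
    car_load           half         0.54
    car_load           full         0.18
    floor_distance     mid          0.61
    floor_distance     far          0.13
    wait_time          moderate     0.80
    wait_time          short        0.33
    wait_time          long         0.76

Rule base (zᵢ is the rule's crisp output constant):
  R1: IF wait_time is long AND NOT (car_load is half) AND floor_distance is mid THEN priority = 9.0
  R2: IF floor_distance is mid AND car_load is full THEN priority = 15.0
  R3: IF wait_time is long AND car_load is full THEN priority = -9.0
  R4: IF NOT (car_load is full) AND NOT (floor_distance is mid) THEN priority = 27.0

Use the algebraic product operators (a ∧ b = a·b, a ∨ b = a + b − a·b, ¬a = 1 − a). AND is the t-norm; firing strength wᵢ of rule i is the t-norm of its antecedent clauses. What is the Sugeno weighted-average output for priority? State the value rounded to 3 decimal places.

14.070

R1 (z=9.0): long=0.76, ¬half=1−0.54=0.46, mid=0.61; AND[a·b] → w = 0.2133
R2 (z=15.0): mid=0.61, full=0.18; AND[a·b] → w = 0.1098
R3 (z=-9.0): long=0.76, full=0.18; AND[a·b] → w = 0.1368
R4 (z=27.0): ¬full=1−0.18=0.82, ¬mid=1−0.61=0.39; AND[a·b] → w = 0.3198
Weighted average = (0.2133·9.0 + 0.1098·15.0 + 0.1368·-9.0 + 0.3198·27.0) / (0.2133 + 0.1098 + 0.1368 + 0.3198)
  = 10.9697 / 0.7797 = 14.070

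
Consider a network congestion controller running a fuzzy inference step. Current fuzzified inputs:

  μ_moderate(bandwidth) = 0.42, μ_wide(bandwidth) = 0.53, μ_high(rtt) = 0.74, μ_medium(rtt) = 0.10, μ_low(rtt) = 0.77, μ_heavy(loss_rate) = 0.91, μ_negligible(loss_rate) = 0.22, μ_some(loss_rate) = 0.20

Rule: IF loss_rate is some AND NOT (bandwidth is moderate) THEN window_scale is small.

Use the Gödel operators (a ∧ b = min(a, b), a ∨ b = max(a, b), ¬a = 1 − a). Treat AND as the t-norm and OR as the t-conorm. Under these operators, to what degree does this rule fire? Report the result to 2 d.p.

0.20

firing strength: some=0.20, ¬moderate=1−0.42=0.58; AND[min(a, b)] → w = 0.20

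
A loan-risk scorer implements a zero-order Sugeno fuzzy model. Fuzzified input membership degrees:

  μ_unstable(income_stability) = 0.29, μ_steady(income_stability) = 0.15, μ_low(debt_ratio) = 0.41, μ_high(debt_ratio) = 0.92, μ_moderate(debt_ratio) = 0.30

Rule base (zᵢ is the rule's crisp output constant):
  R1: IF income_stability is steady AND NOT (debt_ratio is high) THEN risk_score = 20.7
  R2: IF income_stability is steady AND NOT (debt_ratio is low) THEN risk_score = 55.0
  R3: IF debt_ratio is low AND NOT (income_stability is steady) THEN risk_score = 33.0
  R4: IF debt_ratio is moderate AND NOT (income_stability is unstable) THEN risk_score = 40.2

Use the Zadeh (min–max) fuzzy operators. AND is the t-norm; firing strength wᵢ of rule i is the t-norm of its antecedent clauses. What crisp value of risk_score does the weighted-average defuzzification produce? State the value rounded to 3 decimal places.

R1 (z=20.7): steady=0.15, ¬high=1−0.92=0.08; AND[min(a, b)] → w = 0.08
R2 (z=55.0): steady=0.15, ¬low=1−0.41=0.59; AND[min(a, b)] → w = 0.15
R3 (z=33.0): low=0.41, ¬steady=1−0.15=0.85; AND[min(a, b)] → w = 0.41
R4 (z=40.2): moderate=0.30, ¬unstable=1−0.29=0.71; AND[min(a, b)] → w = 0.30
Weighted average = (0.08·20.7 + 0.15·55.0 + 0.41·33.0 + 0.30·40.2) / (0.08 + 0.15 + 0.41 + 0.30)
  = 35.4960 / 0.9400 = 37.762

37.762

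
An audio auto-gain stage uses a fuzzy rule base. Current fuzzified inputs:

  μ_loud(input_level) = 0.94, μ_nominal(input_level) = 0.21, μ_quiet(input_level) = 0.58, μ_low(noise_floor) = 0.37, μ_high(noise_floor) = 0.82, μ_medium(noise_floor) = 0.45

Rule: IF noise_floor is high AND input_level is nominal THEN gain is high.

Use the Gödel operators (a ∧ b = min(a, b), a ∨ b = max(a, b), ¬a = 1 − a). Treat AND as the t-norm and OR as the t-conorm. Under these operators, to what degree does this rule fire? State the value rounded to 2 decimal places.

0.21

firing strength: high=0.82, nominal=0.21; AND[min(a, b)] → w = 0.21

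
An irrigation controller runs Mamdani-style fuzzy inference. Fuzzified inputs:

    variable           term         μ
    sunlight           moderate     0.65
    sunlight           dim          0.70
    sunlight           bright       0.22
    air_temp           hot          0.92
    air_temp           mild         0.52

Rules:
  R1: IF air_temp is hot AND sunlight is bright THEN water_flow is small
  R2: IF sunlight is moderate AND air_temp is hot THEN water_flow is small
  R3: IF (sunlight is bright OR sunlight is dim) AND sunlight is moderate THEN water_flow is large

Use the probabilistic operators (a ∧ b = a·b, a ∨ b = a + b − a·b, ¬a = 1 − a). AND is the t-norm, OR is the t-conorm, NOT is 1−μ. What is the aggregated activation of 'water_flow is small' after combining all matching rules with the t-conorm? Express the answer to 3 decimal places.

R1: hot=0.92, bright=0.22; AND[a·b] → w = 0.2024
R2: moderate=0.65, hot=0.92; AND[a·b] → w = 0.5980
R3: (bright=0.22 OR dim=0.70) = 0.7660; AND[a·b] with moderate=0.65 → w = 0.4979
Rules with consequent 'small': {R1, R2} → strengths 0.2024, 0.5980
Aggregate via t-conorm [a + b − a·b]: 0.6794

0.679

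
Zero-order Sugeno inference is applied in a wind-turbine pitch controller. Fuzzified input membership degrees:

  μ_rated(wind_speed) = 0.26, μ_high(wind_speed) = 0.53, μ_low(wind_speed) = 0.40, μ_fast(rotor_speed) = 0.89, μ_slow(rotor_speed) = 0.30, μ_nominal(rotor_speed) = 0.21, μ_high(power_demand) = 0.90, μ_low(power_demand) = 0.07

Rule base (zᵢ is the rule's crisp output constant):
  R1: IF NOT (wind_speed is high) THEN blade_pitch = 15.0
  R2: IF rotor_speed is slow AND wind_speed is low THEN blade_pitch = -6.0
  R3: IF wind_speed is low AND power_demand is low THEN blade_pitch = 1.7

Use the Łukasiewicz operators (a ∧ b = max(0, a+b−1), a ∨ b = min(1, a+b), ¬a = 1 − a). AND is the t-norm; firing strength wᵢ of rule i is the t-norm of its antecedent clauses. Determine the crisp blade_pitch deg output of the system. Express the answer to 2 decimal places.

R1 (z=15.0): ¬high=1−0.53=0.47 → w = 0.47
R2 (z=-6.0): slow=0.30, low=0.40; AND[max(0, a+b−1)] → w = 0.00
R3 (z=1.7): low=0.40, low=0.07; AND[max(0, a+b−1)] → w = 0.00
Weighted average = (0.47·15.0 + 0.00·-6.0 + 0.00·1.7) / (0.47 + 0.00 + 0.00)
  = 7.0500 / 0.4700 = 15.00

15.00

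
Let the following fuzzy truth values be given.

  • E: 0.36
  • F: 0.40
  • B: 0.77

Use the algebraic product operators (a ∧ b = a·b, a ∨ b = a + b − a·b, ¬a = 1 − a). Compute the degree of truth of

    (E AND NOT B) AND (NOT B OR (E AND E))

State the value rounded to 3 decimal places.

NOT B = 1 − 0.7700 = 0.2300
E AND NOT B = a·b on (0.3600, 0.2300) = 0.0828
NOT B = 1 − 0.7700 = 0.2300
E AND E = a·b on (0.3600, 0.3600) = 0.1296
NOT B OR (E AND E) = a + b − a·b on (0.2300, 0.1296) = 0.3298
(E AND NOT B) AND (NOT B OR (E AND E)) = a·b on (0.0828, 0.3298) = 0.0273

0.027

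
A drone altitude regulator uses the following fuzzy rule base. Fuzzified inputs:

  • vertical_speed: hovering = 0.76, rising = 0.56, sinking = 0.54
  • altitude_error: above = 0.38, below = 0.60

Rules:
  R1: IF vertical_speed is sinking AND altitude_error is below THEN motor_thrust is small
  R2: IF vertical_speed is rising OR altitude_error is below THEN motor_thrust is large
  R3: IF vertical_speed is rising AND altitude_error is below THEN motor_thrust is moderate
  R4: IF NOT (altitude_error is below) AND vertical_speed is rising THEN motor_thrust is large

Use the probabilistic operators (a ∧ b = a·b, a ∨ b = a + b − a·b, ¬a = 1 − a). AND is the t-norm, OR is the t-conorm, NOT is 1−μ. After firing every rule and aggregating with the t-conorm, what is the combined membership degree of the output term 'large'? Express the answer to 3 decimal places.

R1: sinking=0.54, below=0.60; AND[a·b] → w = 0.3240
R2: rising=0.56, below=0.60; OR[a + b − a·b] → w = 0.8240
R3: rising=0.56, below=0.60; AND[a·b] → w = 0.3360
R4: ¬below=1−0.60=0.40, rising=0.56; AND[a·b] → w = 0.2240
Rules with consequent 'large': {R2, R4} → strengths 0.8240, 0.2240
Aggregate via t-conorm [a + b − a·b]: 0.8634

0.863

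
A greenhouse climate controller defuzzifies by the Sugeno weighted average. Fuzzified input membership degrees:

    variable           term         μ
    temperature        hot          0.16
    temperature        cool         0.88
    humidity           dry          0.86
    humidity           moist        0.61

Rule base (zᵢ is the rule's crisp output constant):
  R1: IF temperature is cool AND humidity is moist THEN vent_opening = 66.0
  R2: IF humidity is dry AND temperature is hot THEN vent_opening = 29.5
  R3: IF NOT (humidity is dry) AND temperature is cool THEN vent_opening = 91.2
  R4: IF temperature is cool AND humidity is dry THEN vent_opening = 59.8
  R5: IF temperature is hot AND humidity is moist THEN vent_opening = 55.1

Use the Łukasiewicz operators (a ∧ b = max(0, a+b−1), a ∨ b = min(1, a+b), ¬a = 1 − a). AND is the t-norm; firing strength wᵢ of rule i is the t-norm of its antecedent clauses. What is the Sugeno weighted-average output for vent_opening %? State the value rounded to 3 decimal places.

62.209

R1 (z=66.0): cool=0.88, moist=0.61; AND[max(0, a+b−1)] → w = 0.49
R2 (z=29.5): dry=0.86, hot=0.16; AND[max(0, a+b−1)] → w = 0.02
R3 (z=91.2): ¬dry=1−0.86=0.14, cool=0.88; AND[max(0, a+b−1)] → w = 0.02
R4 (z=59.8): cool=0.88, dry=0.86; AND[max(0, a+b−1)] → w = 0.74
R5 (z=55.1): hot=0.16, moist=0.61; AND[max(0, a+b−1)] → w = 0.00
Weighted average = (0.49·66.0 + 0.02·29.5 + 0.02·91.2 + 0.74·59.8 + 0.00·55.1) / (0.49 + 0.02 + 0.02 + 0.74 + 0.00)
  = 79.0060 / 1.2700 = 62.209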